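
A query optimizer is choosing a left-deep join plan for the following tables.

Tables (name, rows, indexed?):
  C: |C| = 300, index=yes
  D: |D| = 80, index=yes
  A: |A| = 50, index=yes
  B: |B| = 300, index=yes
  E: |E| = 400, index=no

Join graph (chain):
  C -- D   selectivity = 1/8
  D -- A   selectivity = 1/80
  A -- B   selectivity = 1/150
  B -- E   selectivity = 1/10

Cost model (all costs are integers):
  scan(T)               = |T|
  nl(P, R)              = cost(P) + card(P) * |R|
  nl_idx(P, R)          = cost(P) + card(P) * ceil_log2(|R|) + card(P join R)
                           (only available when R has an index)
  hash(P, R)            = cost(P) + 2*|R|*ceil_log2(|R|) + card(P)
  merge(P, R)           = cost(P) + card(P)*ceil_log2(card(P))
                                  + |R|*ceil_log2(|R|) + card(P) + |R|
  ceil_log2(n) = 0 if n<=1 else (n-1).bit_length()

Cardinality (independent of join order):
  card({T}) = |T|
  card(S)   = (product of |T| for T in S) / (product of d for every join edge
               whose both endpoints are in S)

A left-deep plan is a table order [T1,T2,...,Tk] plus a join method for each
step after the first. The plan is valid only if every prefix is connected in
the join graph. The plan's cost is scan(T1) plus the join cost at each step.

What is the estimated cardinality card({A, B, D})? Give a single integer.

100

Tables in S: A(50), B(300), D(80)
Edges inside S: D-A(d=80), A-B(d=150)
numerator = 50 * 300 * 80 = 1200000
denominator = 80 * 150 = 12000
card(S) = 1200000 / 12000 = 100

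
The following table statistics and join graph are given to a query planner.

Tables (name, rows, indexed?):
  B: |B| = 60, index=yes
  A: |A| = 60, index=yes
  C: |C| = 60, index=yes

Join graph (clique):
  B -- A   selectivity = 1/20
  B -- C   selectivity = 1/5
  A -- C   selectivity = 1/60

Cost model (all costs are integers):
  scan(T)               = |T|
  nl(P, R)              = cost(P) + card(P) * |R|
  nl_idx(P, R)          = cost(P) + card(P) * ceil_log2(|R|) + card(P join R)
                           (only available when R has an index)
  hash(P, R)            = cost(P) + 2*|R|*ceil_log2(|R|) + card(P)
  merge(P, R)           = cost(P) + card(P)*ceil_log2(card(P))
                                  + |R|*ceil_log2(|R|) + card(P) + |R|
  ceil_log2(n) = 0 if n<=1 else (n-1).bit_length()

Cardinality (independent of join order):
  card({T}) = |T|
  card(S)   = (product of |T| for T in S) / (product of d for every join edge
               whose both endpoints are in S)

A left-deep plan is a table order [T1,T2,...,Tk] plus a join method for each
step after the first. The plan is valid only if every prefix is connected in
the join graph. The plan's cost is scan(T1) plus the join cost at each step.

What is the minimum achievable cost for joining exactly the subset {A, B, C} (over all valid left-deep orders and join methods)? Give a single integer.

876

Selinger DP over subsets of {A,B,C}:
  {B}: scan cost=60, card=60
  {A}: scan cost=60, card=60
  {C}: scan cost=60, card=60
  {AB}: card=180; try (B,nl_idx)→600, (A,nl_idx)→600, (B,hash)→840, (A,hash)→840, (B,merge)→900, (A,merge)→900 …(+2); best=600 via (B,nl_idx)
  {BC}: card=720; try (C,hash)→840, (B,hash)→840, (C,merge)→900, (B,merge)→900, (C,nl_idx)→1140, (B,nl_idx)→1140 …(+2); best=840 via (C,hash)
  {AC}: card=60; try (C,nl_idx)→480, (A,nl_idx)→480, (C,hash)→840, (A,hash)→840, (C,merge)→900, (A,merge)→900 …(+2); best=480 via (C,nl_idx)
  {ABC}: card=36; try (B,nl_idx)→876, (B,hash)→1260, (B,merge)→1320, (C,hash)→1500, (C,nl_idx)→1716, (A,hash)→2280 …(+6); best=876 via (B,nl_idx)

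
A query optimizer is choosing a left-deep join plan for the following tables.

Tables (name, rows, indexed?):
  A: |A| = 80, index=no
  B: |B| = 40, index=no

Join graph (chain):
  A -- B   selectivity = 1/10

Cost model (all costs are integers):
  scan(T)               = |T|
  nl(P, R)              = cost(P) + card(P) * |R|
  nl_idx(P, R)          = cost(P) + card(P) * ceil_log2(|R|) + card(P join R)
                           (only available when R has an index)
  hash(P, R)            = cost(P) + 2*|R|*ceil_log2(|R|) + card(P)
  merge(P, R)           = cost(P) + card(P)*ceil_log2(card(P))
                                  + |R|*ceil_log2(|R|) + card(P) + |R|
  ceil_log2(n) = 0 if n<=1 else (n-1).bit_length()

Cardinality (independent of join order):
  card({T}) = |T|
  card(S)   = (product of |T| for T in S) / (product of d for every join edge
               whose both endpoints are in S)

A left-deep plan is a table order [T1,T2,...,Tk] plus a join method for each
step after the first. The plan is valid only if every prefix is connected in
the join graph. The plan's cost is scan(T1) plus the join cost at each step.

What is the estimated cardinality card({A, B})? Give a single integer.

320

Tables in S: A(80), B(40)
Edges inside S: A-B(d=10)
numerator = 80 * 40 = 3200
denominator = 10 = 10
card(S) = 3200 / 10 = 320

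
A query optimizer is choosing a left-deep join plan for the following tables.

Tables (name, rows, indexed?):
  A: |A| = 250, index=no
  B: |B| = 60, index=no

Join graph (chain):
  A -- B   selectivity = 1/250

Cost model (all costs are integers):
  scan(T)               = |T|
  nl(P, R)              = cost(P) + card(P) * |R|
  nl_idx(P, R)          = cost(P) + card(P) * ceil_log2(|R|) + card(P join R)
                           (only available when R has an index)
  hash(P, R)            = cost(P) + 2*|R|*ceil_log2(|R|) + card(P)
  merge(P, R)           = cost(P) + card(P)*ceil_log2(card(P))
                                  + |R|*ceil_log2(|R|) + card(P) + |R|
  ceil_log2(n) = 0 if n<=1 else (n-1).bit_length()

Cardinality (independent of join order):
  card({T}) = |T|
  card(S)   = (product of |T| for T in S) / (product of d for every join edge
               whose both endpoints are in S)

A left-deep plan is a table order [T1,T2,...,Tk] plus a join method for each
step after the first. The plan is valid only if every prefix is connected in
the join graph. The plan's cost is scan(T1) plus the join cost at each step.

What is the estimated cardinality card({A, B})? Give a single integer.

Tables in S: A(250), B(60)
Edges inside S: A-B(d=250)
numerator = 250 * 60 = 15000
denominator = 250 = 250
card(S) = 15000 / 250 = 60

60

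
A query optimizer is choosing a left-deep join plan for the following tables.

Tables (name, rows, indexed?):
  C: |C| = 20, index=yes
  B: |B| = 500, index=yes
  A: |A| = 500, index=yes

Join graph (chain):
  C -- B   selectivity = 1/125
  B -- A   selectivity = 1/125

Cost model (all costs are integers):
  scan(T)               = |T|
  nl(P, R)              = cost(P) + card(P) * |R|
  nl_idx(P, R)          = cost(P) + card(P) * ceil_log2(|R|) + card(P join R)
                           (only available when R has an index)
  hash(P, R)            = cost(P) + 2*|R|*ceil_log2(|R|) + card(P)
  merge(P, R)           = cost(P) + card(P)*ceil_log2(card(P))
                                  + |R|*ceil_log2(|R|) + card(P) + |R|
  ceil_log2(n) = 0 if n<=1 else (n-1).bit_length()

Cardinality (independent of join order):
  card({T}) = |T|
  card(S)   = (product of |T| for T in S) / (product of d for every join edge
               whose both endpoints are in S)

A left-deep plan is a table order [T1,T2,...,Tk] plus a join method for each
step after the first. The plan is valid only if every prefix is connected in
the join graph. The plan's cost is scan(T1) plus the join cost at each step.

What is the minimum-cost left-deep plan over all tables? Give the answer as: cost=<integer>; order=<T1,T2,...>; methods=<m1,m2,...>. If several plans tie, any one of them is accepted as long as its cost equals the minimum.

Selinger DP (subsets sized 1..n):
  {C}: scan cost=20, card=20
  {B}: scan cost=500, card=500
  {A}: scan cost=500, card=500
  {BC}: card=80; try (B,nl_idx)→280, (C,hash)→1200, (C,nl_idx)→3080, (B,merge)→5140, (C,merge)→5620, (B,hash)→9040 …(+2); best=280 via (B,nl_idx)
  {AB}: card=2000; try (B,nl_idx)→7000, (A,nl_idx)→7000, (B,hash)→10000, (A,hash)→10000, (B,merge)→10500, (A,merge)→10500 …(+2); best=7000 via (B,nl_idx)
  {ABC}: card=320; try (A,nl_idx)→1320, (A,merge)→5920, (C,hash)→9200, (A,hash)→9360, (C,nl_idx)→17320, (C,merge)→31120 …(+2); best=1320 via (A,nl_idx)

cost=1320; order=C,B,A; methods=nl_idx,nl_idx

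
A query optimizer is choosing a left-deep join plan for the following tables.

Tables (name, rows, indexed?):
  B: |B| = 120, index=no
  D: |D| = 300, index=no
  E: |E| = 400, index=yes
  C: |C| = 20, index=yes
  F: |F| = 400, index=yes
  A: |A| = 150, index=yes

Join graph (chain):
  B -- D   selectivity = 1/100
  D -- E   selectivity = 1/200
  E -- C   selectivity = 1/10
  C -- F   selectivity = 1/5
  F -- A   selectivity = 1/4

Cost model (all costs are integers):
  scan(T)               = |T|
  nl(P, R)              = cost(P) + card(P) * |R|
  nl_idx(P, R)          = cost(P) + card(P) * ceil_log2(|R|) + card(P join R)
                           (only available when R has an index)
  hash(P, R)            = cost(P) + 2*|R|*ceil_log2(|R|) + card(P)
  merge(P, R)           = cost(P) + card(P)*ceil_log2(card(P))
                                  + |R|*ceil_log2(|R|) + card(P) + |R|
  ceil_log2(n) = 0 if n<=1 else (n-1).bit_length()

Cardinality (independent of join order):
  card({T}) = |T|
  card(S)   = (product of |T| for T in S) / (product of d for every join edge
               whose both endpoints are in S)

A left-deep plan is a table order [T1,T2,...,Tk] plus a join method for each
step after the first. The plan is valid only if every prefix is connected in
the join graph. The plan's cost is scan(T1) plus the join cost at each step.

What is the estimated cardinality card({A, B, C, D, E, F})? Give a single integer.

4320000

Tables in S: A(150), B(120), C(20), D(300), E(400), F(400)
Edges inside S: B-D(d=100), D-E(d=200), E-C(d=10), C-F(d=5), F-A(d=4)
numerator = 150 * 120 * 20 * 300 * 400 * 400 = 17280000000000
denominator = 100 * 200 * 10 * 5 * 4 = 4000000
card(S) = 17280000000000 / 4000000 = 4320000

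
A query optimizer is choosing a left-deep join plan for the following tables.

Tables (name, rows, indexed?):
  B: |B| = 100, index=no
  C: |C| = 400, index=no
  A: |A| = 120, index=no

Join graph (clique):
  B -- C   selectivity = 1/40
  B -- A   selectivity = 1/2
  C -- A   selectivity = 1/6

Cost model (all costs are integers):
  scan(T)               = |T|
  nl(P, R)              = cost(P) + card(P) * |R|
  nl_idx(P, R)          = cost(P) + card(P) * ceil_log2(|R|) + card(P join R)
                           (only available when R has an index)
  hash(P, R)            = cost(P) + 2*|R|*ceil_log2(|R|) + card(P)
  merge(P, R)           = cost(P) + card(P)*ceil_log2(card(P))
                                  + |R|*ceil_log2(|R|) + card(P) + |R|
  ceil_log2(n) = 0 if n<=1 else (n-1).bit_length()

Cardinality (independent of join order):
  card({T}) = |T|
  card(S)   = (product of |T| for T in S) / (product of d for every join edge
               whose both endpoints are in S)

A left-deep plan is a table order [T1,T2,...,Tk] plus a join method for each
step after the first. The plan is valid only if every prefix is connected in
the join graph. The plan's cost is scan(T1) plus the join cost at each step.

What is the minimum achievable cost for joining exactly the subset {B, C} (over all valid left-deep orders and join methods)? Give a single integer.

2200

Selinger DP over subsets of {B,C}:
  {B}: scan cost=100, card=100
  {C}: scan cost=400, card=400
  {BC}: card=1000; try (B,hash)→2200, (C,merge)→4900, (B,merge)→5200, (C,hash)→7400, (C,nl)→40100, (B,nl)→40400; best=2200 via (B,hash)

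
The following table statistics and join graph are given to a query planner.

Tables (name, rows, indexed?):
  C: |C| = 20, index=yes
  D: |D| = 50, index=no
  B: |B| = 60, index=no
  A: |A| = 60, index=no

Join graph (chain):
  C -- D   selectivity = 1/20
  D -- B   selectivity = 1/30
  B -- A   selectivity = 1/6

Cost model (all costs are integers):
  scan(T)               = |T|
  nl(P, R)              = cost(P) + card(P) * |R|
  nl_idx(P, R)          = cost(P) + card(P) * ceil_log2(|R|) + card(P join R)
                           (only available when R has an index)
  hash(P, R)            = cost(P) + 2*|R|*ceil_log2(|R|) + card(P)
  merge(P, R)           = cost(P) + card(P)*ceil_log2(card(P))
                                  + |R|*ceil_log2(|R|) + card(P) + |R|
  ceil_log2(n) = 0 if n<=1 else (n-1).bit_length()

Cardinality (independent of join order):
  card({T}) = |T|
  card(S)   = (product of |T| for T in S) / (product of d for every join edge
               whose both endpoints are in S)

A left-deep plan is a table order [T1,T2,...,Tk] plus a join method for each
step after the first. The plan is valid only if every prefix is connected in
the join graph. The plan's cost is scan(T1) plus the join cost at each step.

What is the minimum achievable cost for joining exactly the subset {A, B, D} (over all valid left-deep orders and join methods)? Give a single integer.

1540

Selinger DP over subsets of {A,B,D}:
  {D}: scan cost=50, card=50
  {B}: scan cost=60, card=60
  {A}: scan cost=60, card=60
  {BD}: card=100; try (D,hash)→720, (B,hash)→820, (B,merge)→820, (D,merge)→830, (B,nl)→3050, (D,nl)→3060; best=720 via (D,hash)
  {AB}: card=600; try (B,hash)→840, (A,hash)→840, (B,merge)→900, (A,merge)→900, (B,nl)→3660, (A,nl)→3660; best=840 via (B,hash)
  {ABD}: card=1000; try (A,hash)→1540, (A,merge)→1940, (D,hash)→2040, (A,nl)→6720, (D,merge)→7790, (D,nl)→30840; best=1540 via (A,hash)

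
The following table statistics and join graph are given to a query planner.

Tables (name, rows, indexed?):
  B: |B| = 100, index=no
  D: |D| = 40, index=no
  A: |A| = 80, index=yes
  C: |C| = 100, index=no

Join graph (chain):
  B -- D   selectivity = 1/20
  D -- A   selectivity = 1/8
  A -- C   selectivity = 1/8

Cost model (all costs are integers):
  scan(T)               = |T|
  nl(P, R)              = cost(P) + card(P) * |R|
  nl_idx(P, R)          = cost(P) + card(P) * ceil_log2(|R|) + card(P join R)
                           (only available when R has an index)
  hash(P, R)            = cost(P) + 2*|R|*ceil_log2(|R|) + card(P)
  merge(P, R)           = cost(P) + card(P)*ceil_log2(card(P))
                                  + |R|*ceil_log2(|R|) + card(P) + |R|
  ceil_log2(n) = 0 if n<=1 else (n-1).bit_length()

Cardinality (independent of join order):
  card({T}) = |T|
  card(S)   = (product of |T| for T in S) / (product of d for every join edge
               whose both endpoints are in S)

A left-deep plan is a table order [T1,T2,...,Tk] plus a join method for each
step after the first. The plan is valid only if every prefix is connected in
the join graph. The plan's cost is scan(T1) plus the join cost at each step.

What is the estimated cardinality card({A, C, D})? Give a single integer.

Tables in S: A(80), C(100), D(40)
Edges inside S: D-A(d=8), A-C(d=8)
numerator = 80 * 100 * 40 = 320000
denominator = 8 * 8 = 64
card(S) = 320000 / 64 = 5000

5000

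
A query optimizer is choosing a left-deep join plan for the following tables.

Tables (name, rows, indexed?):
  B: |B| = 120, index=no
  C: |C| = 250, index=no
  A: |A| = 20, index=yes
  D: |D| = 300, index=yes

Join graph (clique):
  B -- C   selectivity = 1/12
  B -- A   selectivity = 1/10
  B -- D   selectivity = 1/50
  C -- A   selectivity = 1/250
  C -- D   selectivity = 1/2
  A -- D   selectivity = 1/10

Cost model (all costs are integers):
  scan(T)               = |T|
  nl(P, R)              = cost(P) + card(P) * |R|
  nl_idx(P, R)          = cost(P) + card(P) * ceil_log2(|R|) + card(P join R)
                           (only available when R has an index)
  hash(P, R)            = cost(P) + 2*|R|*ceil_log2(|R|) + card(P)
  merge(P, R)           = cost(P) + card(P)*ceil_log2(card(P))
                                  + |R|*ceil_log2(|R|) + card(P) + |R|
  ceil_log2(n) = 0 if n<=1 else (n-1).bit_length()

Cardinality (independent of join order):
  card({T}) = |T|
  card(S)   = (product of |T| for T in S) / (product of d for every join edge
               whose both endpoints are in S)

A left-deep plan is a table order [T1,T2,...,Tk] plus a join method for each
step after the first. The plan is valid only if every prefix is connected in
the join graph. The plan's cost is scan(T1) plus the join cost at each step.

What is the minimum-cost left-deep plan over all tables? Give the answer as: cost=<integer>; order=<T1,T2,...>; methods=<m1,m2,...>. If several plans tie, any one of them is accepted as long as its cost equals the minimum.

cost=1966; order=C,A,B,D; methods=hash,merge,nl_idx

Selinger DP (subsets sized 1..n):
  {B}: scan cost=120, card=120
  {C}: scan cost=250, card=250
  {A}: scan cost=20, card=20
  {D}: scan cost=300, card=300
  {BC}: card=2500; try (B,hash)→2180, (C,merge)→3330, (B,merge)→3460, (C,hash)→4240, (C,nl)→30120, (B,nl)→30250; best=2180 via (B,hash)
  {AB}: card=240; try (A,hash)→440, (A,nl_idx)→960, (B,merge)→1100, (A,merge)→1200, (B,hash)→1720, (B,nl)→2420 …(+1); best=440 via (A,hash)
  {BD}: card=720; try (D,nl_idx)→1920, (B,hash)→2280, (D,merge)→4080, (B,merge)→4260, (D,hash)→5640, (D,nl)→36120 …(+1); best=1920 via (D,nl_idx)
  {AC}: card=20; try (A,hash)→700, (A,nl_idx)→1520, (C,merge)→2390, (A,merge)→2620, (C,hash)→4040, (C,nl)→5020 …(+1); best=700 via (A,hash)
  {CD}: card=37500; try (C,hash)→4600, (D,merge)→5500, (C,merge)→5550, (D,hash)→5900, (D,nl_idx)→40000, (D,nl)→75250 …(+1); best=4600 via (C,hash)
  {AD}: card=600; try (D,nl_idx)→800, (A,hash)→800, (A,nl_idx)→2400, (D,merge)→3140, (A,merge)→3420, (D,hash)→5440 …(+2); best=800 via (D,nl_idx)
  {ABC}: card=20; try (B,merge)→1780, (B,hash)→2400, (B,nl)→3100, (C,hash)→4680, (C,merge)→4850, (A,hash)→4880 …(+4); best=1780 via (B,merge)
  {BCD}: card=7500; try (C,hash)→6640, (D,hash)→10080, (C,merge)→12090, (D,nl_idx)→32180, (D,merge)→37680, (B,hash)→43780 …(+4); best=6640 via (C,hash)
  {ABD}: card=144; try (D,nl_idx)→2744, (A,hash)→2840, (B,hash)→3080, (D,merge)→5600, (A,nl_idx)→5664, (D,hash)→6080 …(+5); best=2744 via (D,nl_idx)
  {ACD}: card=300; try (D,nl_idx)→1180, (D,merge)→3820, (C,hash)→5400, (D,hash)→6120, (D,nl)→6700, (C,merge)→9650 …(+5); best=1180 via (D,nl_idx)
  {ABCD}: card=6; try (D,nl_idx)→1966, (B,hash)→3160, (D,merge)→4900, (B,merge)→5140, (C,merge)→6290, (C,hash)→6888 …(+8); best=1966 via (D,nl_idx)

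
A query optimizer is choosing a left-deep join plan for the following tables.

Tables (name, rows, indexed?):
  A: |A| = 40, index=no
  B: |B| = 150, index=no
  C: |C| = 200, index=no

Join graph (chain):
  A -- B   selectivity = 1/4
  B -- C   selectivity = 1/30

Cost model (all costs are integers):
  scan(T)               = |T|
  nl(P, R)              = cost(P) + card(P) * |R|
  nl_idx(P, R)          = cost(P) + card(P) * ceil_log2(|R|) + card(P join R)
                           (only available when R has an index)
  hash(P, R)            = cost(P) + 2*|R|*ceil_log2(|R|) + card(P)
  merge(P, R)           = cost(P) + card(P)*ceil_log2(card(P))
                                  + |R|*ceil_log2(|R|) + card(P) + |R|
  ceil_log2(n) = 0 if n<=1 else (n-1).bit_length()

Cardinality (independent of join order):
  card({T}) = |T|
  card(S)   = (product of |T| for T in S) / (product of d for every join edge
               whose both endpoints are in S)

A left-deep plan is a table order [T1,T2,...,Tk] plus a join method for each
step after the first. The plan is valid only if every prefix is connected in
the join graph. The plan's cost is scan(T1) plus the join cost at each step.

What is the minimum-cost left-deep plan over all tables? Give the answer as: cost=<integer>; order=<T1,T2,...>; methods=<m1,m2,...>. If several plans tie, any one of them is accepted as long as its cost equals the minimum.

cost=4280; order=C,B,A; methods=hash,hash

Selinger DP (subsets sized 1..n):
  {A}: scan cost=40, card=40
  {B}: scan cost=150, card=150
  {C}: scan cost=200, card=200
  {AB}: card=1500; try (A,hash)→780, (B,merge)→1670, (A,merge)→1780, (B,hash)→2480, (B,nl)→6040, (A,nl)→6150; best=780 via (A,hash)
  {BC}: card=1000; try (B,hash)→2800, (C,merge)→3300, (B,merge)→3350, (C,hash)→3500, (C,nl)→30150, (B,nl)→30200; best=2800 via (B,hash)
  {ABC}: card=10000; try (A,hash)→4280, (C,hash)→5480, (A,merge)→14080, (C,merge)→20580, (A,nl)→42800, (C,nl)→300780; best=4280 via (A,hash)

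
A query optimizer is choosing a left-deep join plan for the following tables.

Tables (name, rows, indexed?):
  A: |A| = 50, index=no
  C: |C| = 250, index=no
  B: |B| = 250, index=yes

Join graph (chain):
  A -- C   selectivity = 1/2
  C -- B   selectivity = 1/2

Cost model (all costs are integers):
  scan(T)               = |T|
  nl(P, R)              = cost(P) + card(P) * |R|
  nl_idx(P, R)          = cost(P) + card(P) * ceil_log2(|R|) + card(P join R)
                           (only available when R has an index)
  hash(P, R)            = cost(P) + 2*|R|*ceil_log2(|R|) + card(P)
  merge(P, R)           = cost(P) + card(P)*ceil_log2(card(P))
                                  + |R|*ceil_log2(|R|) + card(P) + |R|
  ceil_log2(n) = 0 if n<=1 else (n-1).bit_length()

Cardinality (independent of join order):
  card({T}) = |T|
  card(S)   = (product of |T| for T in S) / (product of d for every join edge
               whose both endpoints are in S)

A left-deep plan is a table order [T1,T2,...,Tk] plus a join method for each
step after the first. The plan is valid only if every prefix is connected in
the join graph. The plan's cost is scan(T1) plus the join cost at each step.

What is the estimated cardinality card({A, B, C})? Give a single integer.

781250

Tables in S: A(50), B(250), C(250)
Edges inside S: A-C(d=2), C-B(d=2)
numerator = 50 * 250 * 250 = 3125000
denominator = 2 * 2 = 4
card(S) = 3125000 / 4 = 781250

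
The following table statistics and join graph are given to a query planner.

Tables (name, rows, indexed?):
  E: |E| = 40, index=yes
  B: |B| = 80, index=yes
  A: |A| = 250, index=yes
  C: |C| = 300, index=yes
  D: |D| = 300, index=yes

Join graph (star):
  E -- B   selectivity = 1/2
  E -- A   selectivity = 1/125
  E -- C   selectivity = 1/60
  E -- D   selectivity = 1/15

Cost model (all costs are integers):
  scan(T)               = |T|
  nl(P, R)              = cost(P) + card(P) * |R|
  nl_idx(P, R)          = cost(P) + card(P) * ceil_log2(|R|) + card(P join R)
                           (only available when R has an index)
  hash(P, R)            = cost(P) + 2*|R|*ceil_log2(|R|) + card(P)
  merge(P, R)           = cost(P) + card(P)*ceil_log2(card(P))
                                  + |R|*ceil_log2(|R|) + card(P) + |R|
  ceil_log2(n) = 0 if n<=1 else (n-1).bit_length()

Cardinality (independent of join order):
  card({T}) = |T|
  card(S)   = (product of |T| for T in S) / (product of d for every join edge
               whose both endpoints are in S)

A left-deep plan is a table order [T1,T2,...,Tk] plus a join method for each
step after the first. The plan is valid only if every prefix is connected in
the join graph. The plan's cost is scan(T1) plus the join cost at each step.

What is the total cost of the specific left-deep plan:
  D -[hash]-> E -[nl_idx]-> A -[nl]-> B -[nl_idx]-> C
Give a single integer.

step 1: scan D: cost=300, card=300
step 2: join E via hash
    card(P join E) = 300*40/(15) = 800
    cost = 300 + 2*40*6 + 300 = 1080
step 3: join A via nl_idx
    card(P join A) = 800*250/(125) = 1600
    cost = 1080 + 800*8 + 1600 = 9080
step 4: join B via nl
    card(P join B) = 1600*80/(2) = 64000
    cost = 9080 + 1600*80 = 137080
step 5: join C via nl_idx
    card(P join C) = 64000*300/(60) = 320000
    cost = 137080 + 64000*9 + 320000 = 1033080

1033080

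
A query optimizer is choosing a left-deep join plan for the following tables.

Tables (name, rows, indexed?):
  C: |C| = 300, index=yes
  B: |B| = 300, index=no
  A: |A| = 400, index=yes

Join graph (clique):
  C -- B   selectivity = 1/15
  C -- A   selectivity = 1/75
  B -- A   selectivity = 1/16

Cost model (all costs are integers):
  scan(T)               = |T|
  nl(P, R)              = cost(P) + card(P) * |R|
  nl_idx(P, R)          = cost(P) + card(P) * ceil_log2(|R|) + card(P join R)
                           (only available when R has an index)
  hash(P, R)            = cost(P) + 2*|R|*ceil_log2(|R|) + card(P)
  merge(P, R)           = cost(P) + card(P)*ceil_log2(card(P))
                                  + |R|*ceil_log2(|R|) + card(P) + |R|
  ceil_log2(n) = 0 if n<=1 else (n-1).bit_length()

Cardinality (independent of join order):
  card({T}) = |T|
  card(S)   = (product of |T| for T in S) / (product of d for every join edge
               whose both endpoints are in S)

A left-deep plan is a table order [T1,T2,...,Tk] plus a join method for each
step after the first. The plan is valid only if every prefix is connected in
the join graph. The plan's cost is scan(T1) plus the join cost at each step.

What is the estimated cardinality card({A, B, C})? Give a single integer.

2000

Tables in S: A(400), B(300), C(300)
Edges inside S: C-B(d=15), C-A(d=75), B-A(d=16)
numerator = 400 * 300 * 300 = 36000000
denominator = 15 * 75 * 16 = 18000
card(S) = 36000000 / 18000 = 2000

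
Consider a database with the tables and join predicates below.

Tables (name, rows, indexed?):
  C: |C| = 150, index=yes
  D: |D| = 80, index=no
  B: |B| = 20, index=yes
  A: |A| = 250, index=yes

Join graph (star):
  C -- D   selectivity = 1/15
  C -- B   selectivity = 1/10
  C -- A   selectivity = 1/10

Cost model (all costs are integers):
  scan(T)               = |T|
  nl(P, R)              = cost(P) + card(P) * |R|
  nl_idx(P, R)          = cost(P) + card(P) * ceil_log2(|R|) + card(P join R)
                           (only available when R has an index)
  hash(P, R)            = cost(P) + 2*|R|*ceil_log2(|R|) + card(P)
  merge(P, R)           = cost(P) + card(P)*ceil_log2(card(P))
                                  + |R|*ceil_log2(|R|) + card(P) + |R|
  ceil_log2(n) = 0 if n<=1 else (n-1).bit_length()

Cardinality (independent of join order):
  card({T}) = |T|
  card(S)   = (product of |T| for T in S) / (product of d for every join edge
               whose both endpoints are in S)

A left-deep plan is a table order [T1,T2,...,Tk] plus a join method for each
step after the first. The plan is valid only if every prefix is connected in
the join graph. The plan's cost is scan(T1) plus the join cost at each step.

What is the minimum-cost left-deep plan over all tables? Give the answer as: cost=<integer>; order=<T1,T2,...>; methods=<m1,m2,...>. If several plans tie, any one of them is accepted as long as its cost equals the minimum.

Selinger DP (subsets sized 1..n):
  {C}: scan cost=150, card=150
  {D}: scan cost=80, card=80
  {B}: scan cost=20, card=20
  {A}: scan cost=250, card=250
  {CD}: card=800; try (D,hash)→1420, (C,nl_idx)→1520, (C,merge)→2070, (D,merge)→2140, (C,hash)→2560, (C,nl)→12080 …(+1); best=1420 via (D,hash)
  {BC}: card=300; try (C,nl_idx)→480, (B,hash)→500, (B,nl_idx)→1200, (C,merge)→1490, (B,merge)→1620, (C,hash)→2440 …(+2); best=480 via (C,nl_idx)
  {AC}: card=3750; try (C,hash)→2900, (A,merge)→3750, (C,merge)→3850, (A,hash)→4300, (A,nl_idx)→5100, (C,nl_idx)→6000 …(+2); best=2900 via (C,hash)
  {BCD}: card=1600; try (D,hash)→1900, (B,hash)→2420, (D,merge)→4120, (B,nl_idx)→7020, (B,merge)→10340, (B,nl)→17420 …(+1); best=1900 via (D,hash)
  {ACD}: card=20000; try (A,hash)→6220, (D,hash)→7770, (A,merge)→12470, (A,nl_idx)→27820, (D,merge)→52290, (A,nl)→201420 …(+1); best=6220 via (A,hash)
  {ABC}: card=7500; try (A,hash)→4780, (A,merge)→5730, (B,hash)→6850, (A,nl_idx)→10380, (B,nl_idx)→29150, (B,merge)→51770 …(+2); best=4780 via (A,hash)
  {ABCD}: card=40000; try (A,hash)→7500, (D,hash)→13400, (A,merge)→23350, (B,hash)→26420, (A,nl_idx)→54700, (D,merge)→110420 …(+5); best=7500 via (A,hash)

cost=7500; order=B,C,D,A; methods=nl_idx,hash,hash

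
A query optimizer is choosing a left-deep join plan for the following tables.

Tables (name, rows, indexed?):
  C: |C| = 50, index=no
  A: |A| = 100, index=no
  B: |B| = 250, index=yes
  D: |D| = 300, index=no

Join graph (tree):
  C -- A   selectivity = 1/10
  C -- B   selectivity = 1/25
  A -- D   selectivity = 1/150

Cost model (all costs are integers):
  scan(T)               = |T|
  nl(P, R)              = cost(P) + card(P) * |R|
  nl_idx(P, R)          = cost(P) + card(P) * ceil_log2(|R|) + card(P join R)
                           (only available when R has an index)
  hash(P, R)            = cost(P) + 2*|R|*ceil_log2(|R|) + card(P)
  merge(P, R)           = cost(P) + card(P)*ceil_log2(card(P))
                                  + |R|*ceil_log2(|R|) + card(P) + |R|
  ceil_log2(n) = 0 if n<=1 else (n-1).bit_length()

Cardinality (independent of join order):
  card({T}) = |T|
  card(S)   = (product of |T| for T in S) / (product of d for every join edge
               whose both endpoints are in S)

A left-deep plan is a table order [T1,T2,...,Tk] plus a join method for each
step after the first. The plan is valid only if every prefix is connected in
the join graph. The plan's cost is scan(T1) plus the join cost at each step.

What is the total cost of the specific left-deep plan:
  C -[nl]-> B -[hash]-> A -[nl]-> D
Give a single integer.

step 1: scan C: cost=50, card=50
step 2: join B via nl
    card(P join B) = 50*250/(25) = 500
    cost = 50 + 50*250 = 12550
step 3: join A via hash
    card(P join A) = 500*100/(10) = 5000
    cost = 12550 + 2*100*7 + 500 = 14450
step 4: join D via nl
    card(P join D) = 5000*300/(150) = 10000
    cost = 14450 + 5000*300 = 1514450

1514450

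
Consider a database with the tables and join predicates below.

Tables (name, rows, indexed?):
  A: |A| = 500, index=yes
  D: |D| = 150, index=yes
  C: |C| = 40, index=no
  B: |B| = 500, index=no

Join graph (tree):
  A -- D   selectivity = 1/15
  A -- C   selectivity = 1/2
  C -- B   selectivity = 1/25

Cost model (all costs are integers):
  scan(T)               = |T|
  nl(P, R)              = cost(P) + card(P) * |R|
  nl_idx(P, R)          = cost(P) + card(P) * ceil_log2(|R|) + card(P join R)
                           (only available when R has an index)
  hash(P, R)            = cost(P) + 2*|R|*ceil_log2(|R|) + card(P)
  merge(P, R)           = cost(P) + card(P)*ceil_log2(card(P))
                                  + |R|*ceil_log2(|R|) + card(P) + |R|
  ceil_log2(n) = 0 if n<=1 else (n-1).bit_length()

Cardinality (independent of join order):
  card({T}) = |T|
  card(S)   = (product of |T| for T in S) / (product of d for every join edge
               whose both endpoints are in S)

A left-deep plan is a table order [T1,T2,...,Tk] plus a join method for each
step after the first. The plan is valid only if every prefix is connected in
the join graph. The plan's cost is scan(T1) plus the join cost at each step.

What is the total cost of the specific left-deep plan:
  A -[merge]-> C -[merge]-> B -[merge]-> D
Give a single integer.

3962130

step 1: scan A: cost=500, card=500
step 2: join C via merge
    card(P join C) = 500*40/(2) = 10000
    cost = 500 + 500*9 + 40*6 + 500 + 40 = 5780
step 3: join B via merge
    card(P join B) = 10000*500/(25) = 200000
    cost = 5780 + 10000*14 + 500*9 + 10000 + 500 = 160780
step 4: join D via merge
    card(P join D) = 200000*150/(15) = 2000000
    cost = 160780 + 200000*18 + 150*8 + 200000 + 150 = 3962130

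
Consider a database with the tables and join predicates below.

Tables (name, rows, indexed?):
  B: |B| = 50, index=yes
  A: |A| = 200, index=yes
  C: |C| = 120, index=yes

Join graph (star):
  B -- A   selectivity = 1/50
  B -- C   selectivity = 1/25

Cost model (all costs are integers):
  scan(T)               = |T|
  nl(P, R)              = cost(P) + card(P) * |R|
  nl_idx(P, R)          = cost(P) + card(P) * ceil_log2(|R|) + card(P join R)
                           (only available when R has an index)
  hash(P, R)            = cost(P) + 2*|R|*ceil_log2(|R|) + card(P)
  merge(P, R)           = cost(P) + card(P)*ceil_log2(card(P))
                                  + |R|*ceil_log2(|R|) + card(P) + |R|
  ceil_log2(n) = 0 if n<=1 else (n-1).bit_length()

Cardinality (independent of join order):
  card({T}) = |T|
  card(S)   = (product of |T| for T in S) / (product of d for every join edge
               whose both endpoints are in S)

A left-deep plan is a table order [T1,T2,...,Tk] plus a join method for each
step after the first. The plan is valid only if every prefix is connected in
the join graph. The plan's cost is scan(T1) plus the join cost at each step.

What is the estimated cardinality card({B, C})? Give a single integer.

Tables in S: B(50), C(120)
Edges inside S: B-C(d=25)
numerator = 50 * 120 = 6000
denominator = 25 = 25
card(S) = 6000 / 25 = 240

240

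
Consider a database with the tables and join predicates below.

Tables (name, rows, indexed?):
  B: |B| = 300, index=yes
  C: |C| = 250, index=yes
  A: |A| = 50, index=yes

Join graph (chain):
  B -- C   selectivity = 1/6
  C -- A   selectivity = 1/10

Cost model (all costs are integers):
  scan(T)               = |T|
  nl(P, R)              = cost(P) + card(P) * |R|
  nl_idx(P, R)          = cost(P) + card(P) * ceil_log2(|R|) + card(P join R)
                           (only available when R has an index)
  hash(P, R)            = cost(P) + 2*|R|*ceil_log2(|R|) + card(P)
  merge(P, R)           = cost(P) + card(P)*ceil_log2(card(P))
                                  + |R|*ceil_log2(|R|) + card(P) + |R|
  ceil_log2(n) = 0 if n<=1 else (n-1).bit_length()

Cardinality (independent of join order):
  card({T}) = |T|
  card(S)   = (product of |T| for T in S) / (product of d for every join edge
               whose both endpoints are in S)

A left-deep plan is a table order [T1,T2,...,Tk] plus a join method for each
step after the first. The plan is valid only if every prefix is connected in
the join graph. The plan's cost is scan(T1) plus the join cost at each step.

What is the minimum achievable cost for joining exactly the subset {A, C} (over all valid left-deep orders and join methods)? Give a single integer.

1100

Selinger DP over subsets of {A,C}:
  {C}: scan cost=250, card=250
  {A}: scan cost=50, card=50
  {AC}: card=1250; try (A,hash)→1100, (C,nl_idx)→1700, (C,merge)→2650, (A,merge)→2850, (A,nl_idx)→3000, (C,hash)→4100 …(+2); best=1100 via (A,hash)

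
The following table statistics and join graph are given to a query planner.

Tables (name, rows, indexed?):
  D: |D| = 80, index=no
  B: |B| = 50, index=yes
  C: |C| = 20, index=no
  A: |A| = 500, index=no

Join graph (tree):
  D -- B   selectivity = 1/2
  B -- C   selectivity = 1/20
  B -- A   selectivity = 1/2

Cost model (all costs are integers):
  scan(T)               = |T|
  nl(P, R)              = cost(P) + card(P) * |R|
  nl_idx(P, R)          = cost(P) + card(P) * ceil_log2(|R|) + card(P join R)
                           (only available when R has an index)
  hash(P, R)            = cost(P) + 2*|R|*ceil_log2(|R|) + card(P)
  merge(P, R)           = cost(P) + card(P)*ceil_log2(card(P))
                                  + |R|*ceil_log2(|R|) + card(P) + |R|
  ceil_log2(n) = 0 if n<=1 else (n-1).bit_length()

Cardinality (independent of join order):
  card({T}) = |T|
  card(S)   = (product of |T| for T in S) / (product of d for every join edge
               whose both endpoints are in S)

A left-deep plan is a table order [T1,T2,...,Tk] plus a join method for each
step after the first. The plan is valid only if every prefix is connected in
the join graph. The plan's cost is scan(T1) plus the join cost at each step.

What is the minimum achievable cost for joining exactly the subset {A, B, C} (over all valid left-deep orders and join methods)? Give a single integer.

5540

Selinger DP over subsets of {A,B,C}:
  {B}: scan cost=50, card=50
  {C}: scan cost=20, card=20
  {A}: scan cost=500, card=500
  {BC}: card=50; try (B,nl_idx)→190, (C,hash)→300, (B,merge)→490, (C,merge)→520, (B,hash)→640, (B,nl)→1020 …(+1); best=190 via (B,nl_idx)
  {AB}: card=12500; try (B,hash)→1600, (A,merge)→5400, (B,merge)→5850, (A,hash)→9100, (B,nl_idx)→16000, (A,nl)→25050 …(+1); best=1600 via (B,hash)
  {ABC}: card=12500; try (A,merge)→5540, (A,hash)→9240, (C,hash)→14300, (A,nl)→25190, (C,merge)→189220, (C,nl)→251600; best=5540 via (A,merge)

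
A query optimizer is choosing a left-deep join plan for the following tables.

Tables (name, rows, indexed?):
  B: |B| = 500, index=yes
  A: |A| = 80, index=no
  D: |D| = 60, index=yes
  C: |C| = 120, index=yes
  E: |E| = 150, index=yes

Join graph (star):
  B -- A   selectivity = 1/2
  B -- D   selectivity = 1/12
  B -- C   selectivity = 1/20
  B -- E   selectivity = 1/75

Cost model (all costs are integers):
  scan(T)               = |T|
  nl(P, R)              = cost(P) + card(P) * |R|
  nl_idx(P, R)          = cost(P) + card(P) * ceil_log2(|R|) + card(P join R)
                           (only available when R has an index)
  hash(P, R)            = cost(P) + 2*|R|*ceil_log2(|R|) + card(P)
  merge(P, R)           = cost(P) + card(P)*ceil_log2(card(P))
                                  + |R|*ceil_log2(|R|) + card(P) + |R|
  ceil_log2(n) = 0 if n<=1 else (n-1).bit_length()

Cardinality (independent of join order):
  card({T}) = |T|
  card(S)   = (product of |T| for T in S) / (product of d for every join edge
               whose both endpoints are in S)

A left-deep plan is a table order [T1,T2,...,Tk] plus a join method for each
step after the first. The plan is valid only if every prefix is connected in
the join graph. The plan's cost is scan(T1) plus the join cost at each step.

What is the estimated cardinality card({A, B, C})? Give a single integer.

120000

Tables in S: A(80), B(500), C(120)
Edges inside S: B-A(d=2), B-C(d=20)
numerator = 80 * 500 * 120 = 4800000
denominator = 2 * 20 = 40
card(S) = 4800000 / 40 = 120000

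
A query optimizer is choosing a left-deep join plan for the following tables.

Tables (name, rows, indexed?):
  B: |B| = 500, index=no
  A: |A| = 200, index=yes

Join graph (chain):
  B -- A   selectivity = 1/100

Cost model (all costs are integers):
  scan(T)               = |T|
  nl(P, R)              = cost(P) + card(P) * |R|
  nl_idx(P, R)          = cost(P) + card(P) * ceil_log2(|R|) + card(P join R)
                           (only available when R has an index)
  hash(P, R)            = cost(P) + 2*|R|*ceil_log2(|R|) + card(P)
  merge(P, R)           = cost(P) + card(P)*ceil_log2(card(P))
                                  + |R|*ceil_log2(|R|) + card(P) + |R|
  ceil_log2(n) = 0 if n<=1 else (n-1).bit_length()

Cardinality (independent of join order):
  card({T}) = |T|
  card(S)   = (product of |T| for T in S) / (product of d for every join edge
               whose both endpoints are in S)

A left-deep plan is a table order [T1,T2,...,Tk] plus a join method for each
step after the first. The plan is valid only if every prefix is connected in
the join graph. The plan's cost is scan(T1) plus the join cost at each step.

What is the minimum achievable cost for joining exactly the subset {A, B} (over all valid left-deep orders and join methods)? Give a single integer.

4200

Selinger DP over subsets of {A,B}:
  {B}: scan cost=500, card=500
  {A}: scan cost=200, card=200
  {AB}: card=1000; try (A,hash)→4200, (A,nl_idx)→5500, (B,merge)→7000, (A,merge)→7300, (B,hash)→9400, (B,nl)→100200 …(+1); best=4200 via (A,hash)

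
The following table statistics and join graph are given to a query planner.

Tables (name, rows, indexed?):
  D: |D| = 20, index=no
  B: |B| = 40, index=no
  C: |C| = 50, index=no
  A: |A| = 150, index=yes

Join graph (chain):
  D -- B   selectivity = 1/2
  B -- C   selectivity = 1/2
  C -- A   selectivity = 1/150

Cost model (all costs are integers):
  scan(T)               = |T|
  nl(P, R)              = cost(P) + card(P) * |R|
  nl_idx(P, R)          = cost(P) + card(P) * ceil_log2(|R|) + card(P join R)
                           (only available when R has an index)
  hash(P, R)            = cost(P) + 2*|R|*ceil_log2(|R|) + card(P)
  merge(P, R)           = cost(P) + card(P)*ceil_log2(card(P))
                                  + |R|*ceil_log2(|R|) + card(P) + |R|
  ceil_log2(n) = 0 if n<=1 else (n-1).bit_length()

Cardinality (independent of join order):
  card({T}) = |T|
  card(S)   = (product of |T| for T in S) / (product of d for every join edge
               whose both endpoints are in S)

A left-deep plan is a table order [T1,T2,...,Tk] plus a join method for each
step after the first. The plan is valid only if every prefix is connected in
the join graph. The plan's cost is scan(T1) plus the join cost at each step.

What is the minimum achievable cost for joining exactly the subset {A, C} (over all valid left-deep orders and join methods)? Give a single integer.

Selinger DP over subsets of {A,C}:
  {C}: scan cost=50, card=50
  {A}: scan cost=150, card=150
  {AC}: card=50; try (A,nl_idx)→500, (C,hash)→900, (A,merge)→1750, (C,merge)→1850, (A,hash)→2500, (A,nl)→7550 …(+1); best=500 via (A,nl_idx)

500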